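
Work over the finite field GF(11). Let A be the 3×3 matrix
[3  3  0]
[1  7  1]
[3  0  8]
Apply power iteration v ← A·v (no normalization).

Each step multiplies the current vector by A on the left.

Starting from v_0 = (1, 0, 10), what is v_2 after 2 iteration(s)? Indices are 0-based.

v_2 = (9, 9, 2)

v_0 = (1, 0, 10).
v_1 = A·v_0 = (3, 0, 6).
v_2 = A·v_1 = (9, 9, 2).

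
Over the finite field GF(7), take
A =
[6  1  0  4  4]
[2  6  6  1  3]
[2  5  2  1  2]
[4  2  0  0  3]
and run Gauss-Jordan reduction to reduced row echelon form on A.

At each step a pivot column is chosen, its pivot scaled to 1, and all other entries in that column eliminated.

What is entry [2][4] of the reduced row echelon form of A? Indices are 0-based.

pivot(0,0)=6: scale R0 → (1, 6, 0, 3, 3)
  clear (1,0): R1 −= (2)R0 → (0, 1, 6, 2, 4)
  clear (2,0): R2 −= (2)R0 → (0, 0, 2, 2, 3)
  clear (3,0): R3 −= (4)R0 → (0, 6, 0, 2, 5)
pivot(1,1)=1: scale R1 → (0, 1, 6, 2, 4)
  clear (0,1): R0 −= (6)R1 → (1, 0, 6, 5, 0)
  clear (3,1): R3 −= (6)R1 → (0, 0, 6, 4, 2)
pivot(2,2)=2: scale R2 → (0, 0, 1, 1, 5)
  clear (0,2): R0 −= (6)R2 → (1, 0, 0, 6, 5)
  clear (1,2): R1 −= (6)R2 → (0, 1, 0, 3, 2)
  clear (3,2): R3 −= (6)R2 → (0, 0, 0, 5, 0)
pivot(3,3)=5: scale R3 → (0, 0, 0, 1, 0)
  clear (0,3): R0 −= (6)R3 → (1, 0, 0, 0, 5)
  clear (1,3): R1 −= (3)R3 → (0, 1, 0, 0, 2)
  clear (2,3): R2 −= (1)R3 → (0, 0, 1, 0, 5)

M[2][4] = 5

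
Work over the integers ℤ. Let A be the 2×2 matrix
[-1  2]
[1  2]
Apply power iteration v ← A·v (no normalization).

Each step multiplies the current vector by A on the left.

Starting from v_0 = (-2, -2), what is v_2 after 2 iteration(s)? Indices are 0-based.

v_0 = (-2, -2).
v_1 = A·v_0 = (-2, -6).
v_2 = A·v_1 = (-10, -14).

v_2 = (-10, -14)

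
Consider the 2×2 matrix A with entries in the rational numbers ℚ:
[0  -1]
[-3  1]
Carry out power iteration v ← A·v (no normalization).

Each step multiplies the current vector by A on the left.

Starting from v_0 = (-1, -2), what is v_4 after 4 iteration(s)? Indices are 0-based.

v_0 = (-1, -2).
v_1 = A·v_0 = (2, 1).
v_2 = A·v_1 = (-1, -5).
v_3 = A·v_2 = (5, -2).
v_4 = A·v_3 = (2, -17).

v_4 = (2, -17)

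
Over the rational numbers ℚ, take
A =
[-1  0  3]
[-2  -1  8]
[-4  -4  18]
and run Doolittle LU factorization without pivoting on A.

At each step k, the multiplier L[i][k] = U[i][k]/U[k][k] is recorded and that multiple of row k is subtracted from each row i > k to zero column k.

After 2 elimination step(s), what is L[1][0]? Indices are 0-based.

L[1][0] = 2

Step 1: pivot at (0,0) is -1.
  row1 ← row1 − (2)·row0  ⇒  L[1][0]=2, U row1=(0, -1, 2)
  row2 ← row2 − (4)·row0  ⇒  L[2][0]=4, U row2=(0, -4, 6)
Step 2: pivot at (1,1) is -1.
  row2 ← row2 − (4)·row1  ⇒  L[2][1]=4, U row2=(0, 0, -2)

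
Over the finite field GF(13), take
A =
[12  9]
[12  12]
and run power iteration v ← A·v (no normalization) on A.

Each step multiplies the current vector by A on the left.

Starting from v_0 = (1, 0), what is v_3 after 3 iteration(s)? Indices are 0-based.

v_0 = (1, 0).
v_1 = A·v_0 = (12, 12).
v_2 = A·v_1 = (5, 2).
v_3 = A·v_2 = (0, 6).

v_3 = (0, 6)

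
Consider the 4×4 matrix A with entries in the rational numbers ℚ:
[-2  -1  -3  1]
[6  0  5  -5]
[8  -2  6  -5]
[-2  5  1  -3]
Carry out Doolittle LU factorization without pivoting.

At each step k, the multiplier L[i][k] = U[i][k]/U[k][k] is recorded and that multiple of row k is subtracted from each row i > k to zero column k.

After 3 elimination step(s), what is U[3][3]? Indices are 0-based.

k=0: U[0][0]=-2
  eliminate (1,0): mult=-3, new row 1: (0, -3, -4, -2); set L[1][0]=-3
  eliminate (2,0): mult=-4, new row 2: (0, -6, -6, -1); set L[2][0]=-4
  eliminate (3,0): mult=1, new row 3: (0, 6, 4, -4); set L[3][0]=1
k=1: U[1][1]=-3
  eliminate (2,1): mult=2, new row 2: (0, 0, 2, 3); set L[2][1]=2
  eliminate (3,1): mult=-2, new row 3: (0, 0, -4, -8); set L[3][1]=-2
k=2: U[2][2]=2
  eliminate (3,2): mult=-2, new row 3: (0, 0, 0, -2); set L[3][2]=-2

U[3][3] = -2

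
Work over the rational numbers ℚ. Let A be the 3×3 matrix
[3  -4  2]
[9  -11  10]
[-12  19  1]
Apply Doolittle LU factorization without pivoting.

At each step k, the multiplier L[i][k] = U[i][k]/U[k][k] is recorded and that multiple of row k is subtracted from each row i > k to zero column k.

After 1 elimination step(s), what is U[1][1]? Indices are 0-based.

[col 0] pivot 3
  R1 -= 3*R0 → (0, 1, 4)  (L[1][0] := 3)
  R2 -= -4*R0 → (0, 3, 9)  (L[2][0] := -4)

U[1][1] = 1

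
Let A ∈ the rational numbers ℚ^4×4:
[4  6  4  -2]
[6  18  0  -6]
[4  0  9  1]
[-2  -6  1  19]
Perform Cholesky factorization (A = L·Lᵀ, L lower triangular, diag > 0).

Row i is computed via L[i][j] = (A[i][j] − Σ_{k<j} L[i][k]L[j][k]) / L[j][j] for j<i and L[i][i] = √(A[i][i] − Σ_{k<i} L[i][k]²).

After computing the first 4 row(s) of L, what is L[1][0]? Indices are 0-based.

L[1][0] = 3

Step 1: L[0][0] = √(4) = 2.
  L[1][0] = (6) / L[0][0] = 3.
Step 2: L[1][1] = √(9) = 3.
  L[2][0] = (4) / L[0][0] = 2.
  L[2][1] = (-6) / L[1][1] = -2.
Step 3: L[2][2] = √(1) = 1.
  L[3][0] = (-2) / L[0][0] = -1.
  L[3][1] = (-3) / L[1][1] = -1.
  L[3][2] = (1) / L[2][2] = 1.
Step 4: L[3][3] = √(16) = 4.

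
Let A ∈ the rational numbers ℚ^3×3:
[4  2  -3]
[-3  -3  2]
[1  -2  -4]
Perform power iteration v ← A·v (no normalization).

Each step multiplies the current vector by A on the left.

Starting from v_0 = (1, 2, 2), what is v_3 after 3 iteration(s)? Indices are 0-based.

v_3 = (-70, 58, -167)

v_0 = (1, 2, 2).
v_1 = A·v_0 = (2, -5, -11).
v_2 = A·v_1 = (31, -13, 56).
v_3 = A·v_2 = (-70, 58, -167).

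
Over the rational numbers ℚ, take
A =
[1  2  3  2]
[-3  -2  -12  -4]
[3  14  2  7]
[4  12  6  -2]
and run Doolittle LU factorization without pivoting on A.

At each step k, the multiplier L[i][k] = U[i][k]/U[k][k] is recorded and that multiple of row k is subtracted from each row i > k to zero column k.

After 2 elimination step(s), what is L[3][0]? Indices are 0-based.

k=0: U[0][0]=1
  eliminate (1,0): mult=-3, new row 1: (0, 4, -3, 2); set L[1][0]=-3
  eliminate (2,0): mult=3, new row 2: (0, 8, -7, 1); set L[2][0]=3
  eliminate (3,0): mult=4, new row 3: (0, 4, -6, -10); set L[3][0]=4
k=1: U[1][1]=4
  eliminate (2,1): mult=2, new row 2: (0, 0, -1, -3); set L[2][1]=2
  eliminate (3,1): mult=1, new row 3: (0, 0, -3, -12); set L[3][1]=1

L[3][0] = 4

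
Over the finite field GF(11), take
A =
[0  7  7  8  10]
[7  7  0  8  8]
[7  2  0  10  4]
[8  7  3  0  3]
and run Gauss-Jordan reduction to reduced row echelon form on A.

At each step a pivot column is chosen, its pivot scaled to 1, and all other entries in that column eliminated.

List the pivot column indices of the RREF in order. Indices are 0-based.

pivot columns: 0, 1, 2, 3

step 1: exchange rows 0,1
step 1: normalize row 0 (÷7) = (1, 1, 0, 9, 9)
  row 2: subtract 7×row0 = (0, 6, 0, 2, 7)
  row 3: subtract 8×row0 = (0, 10, 3, 5, 8)
step 2: normalize row 1 (÷7) = (0, 1, 1, 9, 3)
  row 0: subtract 1×row1 = (1, 0, 10, 0, 6)
  row 2: subtract 6×row1 = (0, 0, 5, 3, 0)
  row 3: subtract 10×row1 = (0, 0, 4, 3, 0)
step 3: normalize row 2 (÷5) = (0, 0, 1, 5, 0)
  row 0: subtract 10×row2 = (1, 0, 0, 5, 6)
  row 1: subtract 1×row2 = (0, 1, 0, 4, 3)
  row 3: subtract 4×row2 = (0, 0, 0, 5, 0)
step 4: normalize row 3 (÷5) = (0, 0, 0, 1, 0)
  row 0: subtract 5×row3 = (1, 0, 0, 0, 6)
  row 1: subtract 4×row3 = (0, 1, 0, 0, 3)
  row 2: subtract 5×row3 = (0, 0, 1, 0, 0)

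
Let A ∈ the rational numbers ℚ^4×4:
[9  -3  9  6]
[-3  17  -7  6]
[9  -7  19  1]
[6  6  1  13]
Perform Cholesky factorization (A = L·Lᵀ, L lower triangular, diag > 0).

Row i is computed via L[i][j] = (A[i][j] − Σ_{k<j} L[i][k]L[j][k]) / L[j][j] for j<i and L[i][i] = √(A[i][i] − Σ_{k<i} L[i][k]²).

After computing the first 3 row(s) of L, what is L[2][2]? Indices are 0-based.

Step 1: L[0][0] = √(9) = 3.
  L[1][0] = (-3) / L[0][0] = -1.
Step 2: L[1][1] = √(16) = 4.
  L[2][0] = (9) / L[0][0] = 3.
  L[2][1] = (-4) / L[1][1] = -1.
Step 3: L[2][2] = √(9) = 3.

L[2][2] = 3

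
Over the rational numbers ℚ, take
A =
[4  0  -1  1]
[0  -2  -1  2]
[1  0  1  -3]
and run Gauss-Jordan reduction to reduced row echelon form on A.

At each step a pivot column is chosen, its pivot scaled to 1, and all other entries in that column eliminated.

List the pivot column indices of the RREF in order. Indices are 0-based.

pivot(0,0)=4: scale R0 → (1, 0, -1/4, 1/4)
  clear (2,0): R2 −= (1)R0 → (0, 0, 5/4, -13/4)
pivot(1,1)=-2: scale R1 → (0, 1, 1/2, -1)
pivot(2,2)=5/4: scale R2 → (0, 0, 1, -13/5)
  clear (0,2): R0 −= (-1/4)R2 → (1, 0, 0, -2/5)
  clear (1,2): R1 −= (1/2)R2 → (0, 1, 0, 3/10)

pivot columns: 0, 1, 2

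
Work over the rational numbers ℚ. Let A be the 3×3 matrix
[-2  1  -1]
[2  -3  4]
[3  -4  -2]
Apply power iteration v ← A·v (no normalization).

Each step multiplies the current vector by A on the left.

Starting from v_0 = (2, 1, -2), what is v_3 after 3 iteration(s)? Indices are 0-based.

v_3 = (52, -99, -231)

v_0 = (2, 1, -2).
v_1 = A·v_0 = (-1, -7, 6).
v_2 = A·v_1 = (-11, 43, 13).
v_3 = A·v_2 = (52, -99, -231).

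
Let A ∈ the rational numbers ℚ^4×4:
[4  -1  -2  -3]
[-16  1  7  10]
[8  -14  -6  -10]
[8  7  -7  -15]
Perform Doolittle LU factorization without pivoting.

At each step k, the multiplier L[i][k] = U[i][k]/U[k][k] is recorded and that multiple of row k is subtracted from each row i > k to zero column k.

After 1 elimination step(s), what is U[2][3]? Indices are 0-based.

U[2][3] = -4

[col 0] pivot 4
  R1 -= -4*R0 → (0, -3, -1, -2)  (L[1][0] := -4)
  R2 -= 2*R0 → (0, -12, -2, -4)  (L[2][0] := 2)
  R3 -= 2*R0 → (0, 9, -3, -9)  (L[3][0] := 2)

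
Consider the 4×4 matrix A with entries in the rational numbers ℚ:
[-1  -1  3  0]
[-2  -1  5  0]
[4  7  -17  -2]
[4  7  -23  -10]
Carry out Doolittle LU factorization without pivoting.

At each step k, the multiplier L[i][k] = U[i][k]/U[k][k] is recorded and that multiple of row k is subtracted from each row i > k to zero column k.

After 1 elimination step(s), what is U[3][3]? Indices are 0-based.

Step 1: pivot at (0,0) is -1.
  row1 ← row1 − (2)·row0  ⇒  L[1][0]=2, U row1=(0, 1, -1, 0)
  row2 ← row2 − (-4)·row0  ⇒  L[2][0]=-4, U row2=(0, 3, -5, -2)
  row3 ← row3 − (-4)·row0  ⇒  L[3][0]=-4, U row3=(0, 3, -11, -10)

U[3][3] = -10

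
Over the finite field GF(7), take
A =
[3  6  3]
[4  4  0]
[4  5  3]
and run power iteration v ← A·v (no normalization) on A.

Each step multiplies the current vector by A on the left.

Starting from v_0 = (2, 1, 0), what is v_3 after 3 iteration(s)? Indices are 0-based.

v_3 = (2, 6, 4)

v_0 = (2, 1, 0).
v_1 = A·v_0 = (5, 5, 6).
v_2 = A·v_1 = (0, 5, 0).
v_3 = A·v_2 = (2, 6, 4).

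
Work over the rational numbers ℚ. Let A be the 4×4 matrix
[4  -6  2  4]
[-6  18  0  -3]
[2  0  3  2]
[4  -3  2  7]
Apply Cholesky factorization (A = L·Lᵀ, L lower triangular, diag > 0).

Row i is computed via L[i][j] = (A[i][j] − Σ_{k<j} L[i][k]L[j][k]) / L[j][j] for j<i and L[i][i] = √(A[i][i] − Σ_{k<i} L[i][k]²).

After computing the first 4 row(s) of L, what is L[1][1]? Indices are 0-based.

L[1][1] = 3

Step 1: L[0][0] = √(4) = 2.
  L[1][0] = (-6) / L[0][0] = -3.
Step 2: L[1][1] = √(9) = 3.
  L[2][0] = (2) / L[0][0] = 1.
  L[2][1] = (3) / L[1][1] = 1.
Step 3: L[2][2] = √(1) = 1.
  L[3][0] = (4) / L[0][0] = 2.
  L[3][1] = (3) / L[1][1] = 1.
  L[3][2] = (-1) / L[2][2] = -1.
Step 4: L[3][3] = √(1) = 1.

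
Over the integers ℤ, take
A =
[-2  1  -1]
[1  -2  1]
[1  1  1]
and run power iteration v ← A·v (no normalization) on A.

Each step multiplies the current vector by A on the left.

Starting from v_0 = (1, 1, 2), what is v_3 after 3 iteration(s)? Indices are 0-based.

v_3 = (-9, 7, 4)

v_0 = (1, 1, 2).
v_1 = A·v_0 = (-3, 1, 4).
v_2 = A·v_1 = (3, -1, 2).
v_3 = A·v_2 = (-9, 7, 4).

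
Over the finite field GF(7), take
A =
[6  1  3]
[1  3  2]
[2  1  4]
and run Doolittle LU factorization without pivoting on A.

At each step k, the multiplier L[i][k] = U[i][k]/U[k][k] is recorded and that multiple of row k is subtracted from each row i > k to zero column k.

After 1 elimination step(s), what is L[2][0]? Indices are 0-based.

Step 1: pivot at (0,0) is 6.
  row1 ← row1 − (6)·row0  ⇒  L[1][0]=6, U row1=(0, 4, 5)
  row2 ← row2 − (5)·row0  ⇒  L[2][0]=5, U row2=(0, 3, 3)

L[2][0] = 5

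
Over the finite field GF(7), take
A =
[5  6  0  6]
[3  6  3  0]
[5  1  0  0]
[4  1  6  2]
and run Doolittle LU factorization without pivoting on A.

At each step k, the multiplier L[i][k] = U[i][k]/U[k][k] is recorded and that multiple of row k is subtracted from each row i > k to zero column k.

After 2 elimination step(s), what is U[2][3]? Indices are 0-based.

[col 0] pivot 5
  R1 -= 2*R0 → (0, 1, 3, 2)  (L[1][0] := 2)
  R2 -= 1*R0 → (0, 2, 0, 1)  (L[2][0] := 1)
  R3 -= 5*R0 → (0, 6, 6, 0)  (L[3][0] := 5)
[col 1] pivot 1
  R2 -= 2*R1 → (0, 0, 1, 4)  (L[2][1] := 2)
  R3 -= 6*R1 → (0, 0, 2, 2)  (L[3][1] := 6)

U[2][3] = 4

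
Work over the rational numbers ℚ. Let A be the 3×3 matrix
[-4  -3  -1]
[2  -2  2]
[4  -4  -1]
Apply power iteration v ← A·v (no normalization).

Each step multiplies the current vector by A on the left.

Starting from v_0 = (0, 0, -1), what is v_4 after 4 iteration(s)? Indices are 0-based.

v_0 = (0, 0, -1).
v_1 = A·v_0 = (1, -2, 1).
v_2 = A·v_1 = (1, 8, 11).
v_3 = A·v_2 = (-39, 8, -39).
v_4 = A·v_3 = (171, -172, -149).

v_4 = (171, -172, -149)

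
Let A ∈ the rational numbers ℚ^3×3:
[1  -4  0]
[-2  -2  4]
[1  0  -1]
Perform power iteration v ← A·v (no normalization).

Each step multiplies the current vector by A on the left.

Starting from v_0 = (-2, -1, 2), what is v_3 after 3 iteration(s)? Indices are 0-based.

v_3 = (138, 228, -60)

v_0 = (-2, -1, 2).
v_1 = A·v_0 = (2, 14, -4).
v_2 = A·v_1 = (-54, -48, 6).
v_3 = A·v_2 = (138, 228, -60).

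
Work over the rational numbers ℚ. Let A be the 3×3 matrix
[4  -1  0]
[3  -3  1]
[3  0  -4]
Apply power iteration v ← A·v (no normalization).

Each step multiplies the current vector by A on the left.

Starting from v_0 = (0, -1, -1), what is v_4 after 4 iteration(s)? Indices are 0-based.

v_4 = (38, 109, -211)

v_0 = (0, -1, -1).
v_1 = A·v_0 = (1, 2, 4).
v_2 = A·v_1 = (2, 1, -13).
v_3 = A·v_2 = (7, -10, 58).
v_4 = A·v_3 = (38, 109, -211).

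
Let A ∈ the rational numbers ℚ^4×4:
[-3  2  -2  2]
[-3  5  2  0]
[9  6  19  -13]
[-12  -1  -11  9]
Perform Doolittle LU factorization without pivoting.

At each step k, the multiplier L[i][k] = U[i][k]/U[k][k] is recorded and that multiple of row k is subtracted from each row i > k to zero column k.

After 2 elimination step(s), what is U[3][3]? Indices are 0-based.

U[3][3] = -5

[col 0] pivot -3
  R1 -= 1*R0 → (0, 3, 4, -2)  (L[1][0] := 1)
  R2 -= -3*R0 → (0, 12, 13, -7)  (L[2][0] := -3)
  R3 -= 4*R0 → (0, -9, -3, 1)  (L[3][0] := 4)
[col 1] pivot 3
  R2 -= 4*R1 → (0, 0, -3, 1)  (L[2][1] := 4)
  R3 -= -3*R1 → (0, 0, 9, -5)  (L[3][1] := -3)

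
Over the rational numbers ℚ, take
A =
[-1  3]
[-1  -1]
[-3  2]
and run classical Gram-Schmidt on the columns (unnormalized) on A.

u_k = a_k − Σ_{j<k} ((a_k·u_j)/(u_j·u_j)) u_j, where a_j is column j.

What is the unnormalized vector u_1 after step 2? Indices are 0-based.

Step 1: u_0 = a_0 = (-1, -1, -3).
Step 2: u_1 = a_1 − (-8/11)·u_0 = (25/11, -19/11, -2/11).

u_1 = (25/11, -19/11, -2/11)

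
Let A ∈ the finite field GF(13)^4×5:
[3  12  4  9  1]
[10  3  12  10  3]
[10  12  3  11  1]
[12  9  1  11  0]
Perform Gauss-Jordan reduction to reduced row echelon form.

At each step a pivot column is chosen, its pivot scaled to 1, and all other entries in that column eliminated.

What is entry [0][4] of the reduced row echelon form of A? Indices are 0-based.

M[0][4] = 2

[1] R0 /= 3  ⇒  (1, 4, 10, 3, 9)
     R1 -= 10·R0  ⇒  (0, 2, 3, 6, 4)
     R2 -= 10·R0  ⇒  (0, 11, 7, 7, 2)
     R3 -= 12·R0  ⇒  (0, 0, 11, 1, 9)
[2] R1 /= 2  ⇒  (0, 1, 8, 3, 2)
     R0 -= 4·R1  ⇒  (1, 0, 4, 4, 1)
     R2 -= 11·R1  ⇒  (0, 0, 10, 0, 6)
[3] R2 /= 10  ⇒  (0, 0, 1, 0, 11)
     R0 -= 4·R2  ⇒  (1, 0, 0, 4, 9)
     R1 -= 8·R2  ⇒  (0, 1, 0, 3, 5)
     R3 -= 11·R2  ⇒  (0, 0, 0, 1, 5)
[4] R3 /= 1  ⇒  (0, 0, 0, 1, 5)
     R0 -= 4·R3  ⇒  (1, 0, 0, 0, 2)
     R1 -= 3·R3  ⇒  (0, 1, 0, 0, 3)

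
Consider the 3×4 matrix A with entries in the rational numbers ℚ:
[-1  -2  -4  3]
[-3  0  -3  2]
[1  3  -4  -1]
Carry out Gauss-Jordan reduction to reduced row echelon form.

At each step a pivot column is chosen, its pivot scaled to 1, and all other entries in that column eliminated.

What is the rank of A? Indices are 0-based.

step 1: normalize row 0 (÷-1) = (1, 2, 4, -3)
  row 1: subtract -3×row0 = (0, 6, 9, -7)
  row 2: subtract 1×row0 = (0, 1, -8, 2)
step 2: normalize row 1 (÷6) = (0, 1, 3/2, -7/6)
  row 0: subtract 2×row1 = (1, 0, 1, -2/3)
  row 2: subtract 1×row1 = (0, 0, -19/2, 19/6)
step 3: normalize row 2 (÷-19/2) = (0, 0, 1, -1/3)
  row 0: subtract 1×row2 = (1, 0, 0, -1/3)
  row 1: subtract 3/2×row2 = (0, 1, 0, -2/3)

rank = 3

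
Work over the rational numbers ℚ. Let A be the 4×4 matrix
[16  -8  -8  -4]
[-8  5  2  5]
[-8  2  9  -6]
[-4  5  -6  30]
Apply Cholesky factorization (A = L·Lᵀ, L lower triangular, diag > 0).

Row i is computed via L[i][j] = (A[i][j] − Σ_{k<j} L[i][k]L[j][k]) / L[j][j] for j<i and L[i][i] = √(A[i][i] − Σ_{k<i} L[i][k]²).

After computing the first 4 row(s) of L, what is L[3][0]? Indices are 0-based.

Step 1: L[0][0] = √(16) = 4.
  L[1][0] = (-8) / L[0][0] = -2.
Step 2: L[1][1] = √(1) = 1.
  L[2][0] = (-8) / L[0][0] = -2.
  L[2][1] = (-2) / L[1][1] = -2.
Step 3: L[2][2] = √(1) = 1.
  L[3][0] = (-4) / L[0][0] = -1.
  L[3][1] = (3) / L[1][1] = 3.
  L[3][2] = (-2) / L[2][2] = -2.
Step 4: L[3][3] = √(16) = 4.

L[3][0] = -1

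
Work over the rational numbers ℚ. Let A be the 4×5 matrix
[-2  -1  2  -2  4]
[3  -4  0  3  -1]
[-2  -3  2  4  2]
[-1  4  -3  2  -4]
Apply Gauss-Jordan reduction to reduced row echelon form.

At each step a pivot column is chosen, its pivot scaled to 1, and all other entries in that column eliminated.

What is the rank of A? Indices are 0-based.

rank = 4

step 1: normalize row 0 (÷-2) = (1, 1/2, -1, 1, -2)
  row 1: subtract 3×row0 = (0, -11/2, 3, 0, 5)
  row 2: subtract -2×row0 = (0, -2, 0, 6, -2)
  row 3: subtract -1×row0 = (0, 9/2, -4, 3, -6)
step 2: normalize row 1 (÷-11/2) = (0, 1, -6/11, 0, -10/11)
  row 0: subtract 1/2×row1 = (1, 0, -8/11, 1, -17/11)
  row 2: subtract -2×row1 = (0, 0, -12/11, 6, -42/11)
  row 3: subtract 9/2×row1 = (0, 0, -17/11, 3, -21/11)
step 3: normalize row 2 (÷-12/11) = (0, 0, 1, -11/2, 7/2)
  row 0: subtract -8/11×row2 = (1, 0, 0, -3, 1)
  row 1: subtract -6/11×row2 = (0, 1, 0, -3, 1)
  row 3: subtract -17/11×row2 = (0, 0, 0, -11/2, 7/2)
step 4: normalize row 3 (÷-11/2) = (0, 0, 0, 1, -7/11)
  row 0: subtract -3×row3 = (1, 0, 0, 0, -10/11)
  row 1: subtract -3×row3 = (0, 1, 0, 0, -10/11)
  row 2: subtract -11/2×row3 = (0, 0, 1, 0, 0)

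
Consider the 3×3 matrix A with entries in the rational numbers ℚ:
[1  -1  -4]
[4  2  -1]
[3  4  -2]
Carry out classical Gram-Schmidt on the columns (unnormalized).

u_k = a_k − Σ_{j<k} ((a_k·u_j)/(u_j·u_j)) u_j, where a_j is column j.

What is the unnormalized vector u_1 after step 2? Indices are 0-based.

Step 1: u_0 = a_0 = (1, 4, 3).
Step 2: u_1 = a_1 − (19/26)·u_0 = (-45/26, -12/13, 47/26).

u_1 = (-45/26, -12/13, 47/26)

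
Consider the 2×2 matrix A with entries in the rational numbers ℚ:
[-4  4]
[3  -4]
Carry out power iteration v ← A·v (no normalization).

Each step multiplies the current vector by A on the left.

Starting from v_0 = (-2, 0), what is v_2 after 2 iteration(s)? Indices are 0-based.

v_0 = (-2, 0).
v_1 = A·v_0 = (8, -6).
v_2 = A·v_1 = (-56, 48).

v_2 = (-56, 48)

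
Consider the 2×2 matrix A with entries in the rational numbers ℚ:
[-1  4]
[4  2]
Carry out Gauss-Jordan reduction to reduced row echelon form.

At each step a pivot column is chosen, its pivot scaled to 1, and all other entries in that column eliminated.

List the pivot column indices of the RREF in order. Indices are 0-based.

pivot columns: 0, 1

pivot(0,0)=-1: scale R0 → (1, -4)
  clear (1,0): R1 −= (4)R0 → (0, 18)
pivot(1,1)=18: scale R1 → (0, 1)
  clear (0,1): R0 −= (-4)R1 → (1, 0)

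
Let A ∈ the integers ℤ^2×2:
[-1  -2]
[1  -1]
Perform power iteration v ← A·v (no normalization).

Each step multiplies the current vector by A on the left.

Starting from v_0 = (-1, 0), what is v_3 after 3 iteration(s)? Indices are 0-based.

v_3 = (-5, -1)

v_0 = (-1, 0).
v_1 = A·v_0 = (1, -1).
v_2 = A·v_1 = (1, 2).
v_3 = A·v_2 = (-5, -1).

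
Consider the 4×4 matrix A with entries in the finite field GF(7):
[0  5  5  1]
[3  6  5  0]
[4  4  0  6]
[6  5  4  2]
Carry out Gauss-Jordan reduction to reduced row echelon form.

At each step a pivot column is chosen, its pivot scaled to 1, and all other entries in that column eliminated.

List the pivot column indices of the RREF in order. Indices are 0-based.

step 1: exchange rows 0,1
step 1: normalize row 0 (÷3) = (1, 2, 4, 0)
  row 2: subtract 4×row0 = (0, 3, 5, 6)
  row 3: subtract 6×row0 = (0, 0, 1, 2)
step 2: normalize row 1 (÷5) = (0, 1, 1, 3)
  row 0: subtract 2×row1 = (1, 0, 2, 1)
  row 2: subtract 3×row1 = (0, 0, 2, 4)
step 3: normalize row 2 (÷2) = (0, 0, 1, 2)
  row 0: subtract 2×row2 = (1, 0, 0, 4)
  row 1: subtract 1×row2 = (0, 1, 0, 1)
  row 3: subtract 1×row2 = (0, 0, 0, 0)
skip col 3 (zero from row 3)

pivot columns: 0, 1, 2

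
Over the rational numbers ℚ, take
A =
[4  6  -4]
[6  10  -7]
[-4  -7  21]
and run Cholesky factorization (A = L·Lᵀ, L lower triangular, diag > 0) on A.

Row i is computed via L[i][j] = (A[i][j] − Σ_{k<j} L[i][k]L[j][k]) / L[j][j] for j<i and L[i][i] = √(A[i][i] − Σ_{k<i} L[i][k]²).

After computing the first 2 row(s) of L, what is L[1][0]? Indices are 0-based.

Step 1: L[0][0] = √(4) = 2.
  L[1][0] = (6) / L[0][0] = 3.
Step 2: L[1][1] = √(1) = 1.

L[1][0] = 3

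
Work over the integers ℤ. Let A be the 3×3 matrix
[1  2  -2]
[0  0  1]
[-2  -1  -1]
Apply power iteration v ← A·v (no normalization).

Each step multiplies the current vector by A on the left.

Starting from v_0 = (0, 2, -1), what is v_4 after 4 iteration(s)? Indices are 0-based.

v_0 = (0, 2, -1).
v_1 = A·v_0 = (6, -1, -1).
v_2 = A·v_1 = (6, -1, -10).
v_3 = A·v_2 = (24, -10, -1).
v_4 = A·v_3 = (6, -1, -37).

v_4 = (6, -1, -37)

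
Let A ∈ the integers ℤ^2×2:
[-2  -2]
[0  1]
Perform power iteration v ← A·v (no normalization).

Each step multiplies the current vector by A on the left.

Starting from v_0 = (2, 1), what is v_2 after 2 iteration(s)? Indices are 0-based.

v_0 = (2, 1).
v_1 = A·v_0 = (-6, 1).
v_2 = A·v_1 = (10, 1).

v_2 = (10, 1)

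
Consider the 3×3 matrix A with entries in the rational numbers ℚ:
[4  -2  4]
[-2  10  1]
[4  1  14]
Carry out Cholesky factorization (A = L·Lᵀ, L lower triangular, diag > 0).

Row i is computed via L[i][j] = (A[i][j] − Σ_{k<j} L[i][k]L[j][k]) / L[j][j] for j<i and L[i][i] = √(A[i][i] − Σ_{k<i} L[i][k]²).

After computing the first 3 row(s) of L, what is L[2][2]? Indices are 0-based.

L[2][2] = 3

Step 1: L[0][0] = √(4) = 2.
  L[1][0] = (-2) / L[0][0] = -1.
Step 2: L[1][1] = √(9) = 3.
  L[2][0] = (4) / L[0][0] = 2.
  L[2][1] = (3) / L[1][1] = 1.
Step 3: L[2][2] = √(9) = 3.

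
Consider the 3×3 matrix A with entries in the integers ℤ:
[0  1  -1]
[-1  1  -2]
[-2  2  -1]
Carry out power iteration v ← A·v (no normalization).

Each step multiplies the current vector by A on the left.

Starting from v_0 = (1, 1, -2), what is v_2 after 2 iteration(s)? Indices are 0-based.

v_0 = (1, 1, -2).
v_1 = A·v_0 = (3, 4, 2).
v_2 = A·v_1 = (2, -3, 0).

v_2 = (2, -3, 0)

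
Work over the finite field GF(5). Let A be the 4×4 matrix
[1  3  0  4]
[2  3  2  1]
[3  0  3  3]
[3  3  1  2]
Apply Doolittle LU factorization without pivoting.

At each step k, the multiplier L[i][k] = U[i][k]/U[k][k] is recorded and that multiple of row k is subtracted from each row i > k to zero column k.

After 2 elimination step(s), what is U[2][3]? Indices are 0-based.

U[2][3] = 2

k=0: U[0][0]=1
  eliminate (1,0): mult=2, new row 1: (0, 2, 2, 3); set L[1][0]=2
  eliminate (2,0): mult=3, new row 2: (0, 1, 3, 1); set L[2][0]=3
  eliminate (3,0): mult=3, new row 3: (0, 4, 1, 0); set L[3][0]=3
k=1: U[1][1]=2
  eliminate (2,1): mult=3, new row 2: (0, 0, 2, 2); set L[2][1]=3
  eliminate (3,1): mult=2, new row 3: (0, 0, 2, 4); set L[3][1]=2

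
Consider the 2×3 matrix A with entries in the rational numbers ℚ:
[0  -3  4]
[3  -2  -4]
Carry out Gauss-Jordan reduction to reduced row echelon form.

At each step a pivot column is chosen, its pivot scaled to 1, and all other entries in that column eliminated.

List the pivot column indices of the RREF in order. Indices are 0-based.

[1] R0 <-> R1
[1] R0 /= 3  ⇒  (1, -2/3, -4/3)
[2] R1 /= -3  ⇒  (0, 1, -4/3)
     R0 -= -2/3·R1  ⇒  (1, 0, -20/9)

pivot columns: 0, 1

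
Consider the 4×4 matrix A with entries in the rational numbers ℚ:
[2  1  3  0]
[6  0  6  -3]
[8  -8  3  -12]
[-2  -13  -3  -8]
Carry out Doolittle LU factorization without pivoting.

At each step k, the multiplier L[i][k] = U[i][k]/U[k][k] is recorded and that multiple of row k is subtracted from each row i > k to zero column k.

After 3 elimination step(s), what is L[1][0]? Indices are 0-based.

L[1][0] = 3

k=0: U[0][0]=2
  eliminate (1,0): mult=3, new row 1: (0, -3, -3, -3); set L[1][0]=3
  eliminate (2,0): mult=4, new row 2: (0, -12, -9, -12); set L[2][0]=4
  eliminate (3,0): mult=-1, new row 3: (0, -12, 0, -8); set L[3][0]=-1
k=1: U[1][1]=-3
  eliminate (2,1): mult=4, new row 2: (0, 0, 3, 0); set L[2][1]=4
  eliminate (3,1): mult=4, new row 3: (0, 0, 12, 4); set L[3][1]=4
k=2: U[2][2]=3
  eliminate (3,2): mult=4, new row 3: (0, 0, 0, 4); set L[3][2]=4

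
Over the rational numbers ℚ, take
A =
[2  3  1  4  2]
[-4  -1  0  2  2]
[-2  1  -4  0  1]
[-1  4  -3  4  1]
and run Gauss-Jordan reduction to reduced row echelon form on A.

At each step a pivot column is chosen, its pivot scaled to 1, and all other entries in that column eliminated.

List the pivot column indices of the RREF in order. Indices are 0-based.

[1] R0 /= 2  ⇒  (1, 3/2, 1/2, 2, 1)
     R1 -= -4·R0  ⇒  (0, 5, 2, 10, 6)
     R2 -= -2·R0  ⇒  (0, 4, -3, 4, 3)
     R3 -= -1·R0  ⇒  (0, 11/2, -5/2, 6, 2)
[2] R1 /= 5  ⇒  (0, 1, 2/5, 2, 6/5)
     R0 -= 3/2·R1  ⇒  (1, 0, -1/10, -1, -4/5)
     R2 -= 4·R1  ⇒  (0, 0, -23/5, -4, -9/5)
     R3 -= 11/2·R1  ⇒  (0, 0, -47/10, -5, -23/5)
[3] R2 /= -23/5  ⇒  (0, 0, 1, 20/23, 9/23)
     R0 -= -1/10·R2  ⇒  (1, 0, 0, -21/23, -35/46)
     R1 -= 2/5·R2  ⇒  (0, 1, 0, 38/23, 24/23)
     R3 -= -47/10·R2  ⇒  (0, 0, 0, -21/23, -127/46)
[4] R3 /= -21/23  ⇒  (0, 0, 0, 1, 127/42)
     R0 -= -21/23·R3  ⇒  (1, 0, 0, 0, 2)
     R1 -= 38/23·R3  ⇒  (0, 1, 0, 0, -83/21)
     R2 -= 20/23·R3  ⇒  (0, 0, 1, 0, -47/21)

pivot columns: 0, 1, 2, 3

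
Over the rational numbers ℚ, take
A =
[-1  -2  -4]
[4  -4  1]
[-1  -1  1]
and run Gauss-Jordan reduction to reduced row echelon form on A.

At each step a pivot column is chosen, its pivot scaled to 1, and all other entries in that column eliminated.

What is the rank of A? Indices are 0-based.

[1] R0 /= -1  ⇒  (1, 2, 4)
     R1 -= 4·R0  ⇒  (0, -12, -15)
     R2 -= -1·R0  ⇒  (0, 1, 5)
[2] R1 /= -12  ⇒  (0, 1, 5/4)
     R0 -= 2·R1  ⇒  (1, 0, 3/2)
     R2 -= 1·R1  ⇒  (0, 0, 15/4)
[3] R2 /= 15/4  ⇒  (0, 0, 1)
     R0 -= 3/2·R2  ⇒  (1, 0, 0)
     R1 -= 5/4·R2  ⇒  (0, 1, 0)

rank = 3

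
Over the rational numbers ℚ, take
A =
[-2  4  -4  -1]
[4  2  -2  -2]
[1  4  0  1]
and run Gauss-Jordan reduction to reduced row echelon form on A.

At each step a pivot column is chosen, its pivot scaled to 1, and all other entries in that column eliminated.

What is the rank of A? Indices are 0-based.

pivot(0,0)=-2: scale R0 → (1, -2, 2, 1/2)
  clear (1,0): R1 −= (4)R0 → (0, 10, -10, -4)
  clear (2,0): R2 −= (1)R0 → (0, 6, -2, 1/2)
pivot(1,1)=10: scale R1 → (0, 1, -1, -2/5)
  clear (0,1): R0 −= (-2)R1 → (1, 0, 0, -3/10)
  clear (2,1): R2 −= (6)R1 → (0, 0, 4, 29/10)
pivot(2,2)=4: scale R2 → (0, 0, 1, 29/40)
  clear (1,2): R1 −= (-1)R2 → (0, 1, 0, 13/40)

rank = 3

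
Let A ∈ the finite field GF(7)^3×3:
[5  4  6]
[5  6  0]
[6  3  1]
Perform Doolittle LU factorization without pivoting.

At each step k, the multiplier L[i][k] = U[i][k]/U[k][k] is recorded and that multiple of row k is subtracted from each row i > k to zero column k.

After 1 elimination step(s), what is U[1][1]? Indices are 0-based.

U[1][1] = 2

k=0: U[0][0]=5
  eliminate (1,0): mult=1, new row 1: (0, 2, 1); set L[1][0]=1
  eliminate (2,0): mult=4, new row 2: (0, 1, 5); set L[2][0]=4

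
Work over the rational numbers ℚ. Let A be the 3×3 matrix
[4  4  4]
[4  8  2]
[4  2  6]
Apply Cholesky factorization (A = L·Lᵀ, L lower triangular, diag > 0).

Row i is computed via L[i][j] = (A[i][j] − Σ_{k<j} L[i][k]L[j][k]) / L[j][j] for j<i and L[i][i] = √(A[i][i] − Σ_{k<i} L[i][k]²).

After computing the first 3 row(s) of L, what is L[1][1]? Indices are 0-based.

Step 1: L[0][0] = √(4) = 2.
  L[1][0] = (4) / L[0][0] = 2.
Step 2: L[1][1] = √(4) = 2.
  L[2][0] = (4) / L[0][0] = 2.
  L[2][1] = (-2) / L[1][1] = -1.
Step 3: L[2][2] = √(1) = 1.

L[1][1] = 2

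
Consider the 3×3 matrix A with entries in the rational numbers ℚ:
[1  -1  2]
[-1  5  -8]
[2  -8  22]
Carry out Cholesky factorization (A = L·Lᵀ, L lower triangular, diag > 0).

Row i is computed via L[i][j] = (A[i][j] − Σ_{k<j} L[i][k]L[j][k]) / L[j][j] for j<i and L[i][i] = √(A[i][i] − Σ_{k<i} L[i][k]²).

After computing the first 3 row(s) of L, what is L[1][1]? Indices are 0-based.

Step 1: L[0][0] = √(1) = 1.
  L[1][0] = (-1) / L[0][0] = -1.
Step 2: L[1][1] = √(4) = 2.
  L[2][0] = (2) / L[0][0] = 2.
  L[2][1] = (-6) / L[1][1] = -3.
Step 3: L[2][2] = √(9) = 3.

L[1][1] = 2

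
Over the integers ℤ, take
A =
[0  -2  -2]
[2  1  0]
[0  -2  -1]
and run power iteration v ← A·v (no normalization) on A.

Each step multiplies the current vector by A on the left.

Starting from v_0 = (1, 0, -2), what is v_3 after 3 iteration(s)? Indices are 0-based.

v_3 = (-8, -6, -14)

v_0 = (1, 0, -2).
v_1 = A·v_0 = (4, 2, 2).
v_2 = A·v_1 = (-8, 10, -6).
v_3 = A·v_2 = (-8, -6, -14).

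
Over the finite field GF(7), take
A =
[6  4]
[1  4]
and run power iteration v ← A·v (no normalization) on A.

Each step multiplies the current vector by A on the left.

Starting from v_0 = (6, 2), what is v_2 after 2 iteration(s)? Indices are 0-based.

v_2 = (5, 2)

v_0 = (6, 2).
v_1 = A·v_0 = (2, 0).
v_2 = A·v_1 = (5, 2).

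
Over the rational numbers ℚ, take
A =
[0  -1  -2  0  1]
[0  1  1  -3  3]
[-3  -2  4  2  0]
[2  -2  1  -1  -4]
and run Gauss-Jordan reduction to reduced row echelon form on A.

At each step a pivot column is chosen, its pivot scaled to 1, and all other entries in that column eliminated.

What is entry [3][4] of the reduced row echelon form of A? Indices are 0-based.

M[3][4] = -51/46

[1] R0 <-> R2
[1] R0 /= -3  ⇒  (1, 2/3, -4/3, -2/3, 0)
     R3 -= 2·R0  ⇒  (0, -10/3, 11/3, 1/3, -4)
[2] R1 /= 1  ⇒  (0, 1, 1, -3, 3)
     R0 -= 2/3·R1  ⇒  (1, 0, -2, 4/3, -2)
     R2 -= -1·R1  ⇒  (0, 0, -1, -3, 4)
     R3 -= -10/3·R1  ⇒  (0, 0, 7, -29/3, 6)
[3] R2 /= -1  ⇒  (0, 0, 1, 3, -4)
     R0 -= -2·R2  ⇒  (1, 0, 0, 22/3, -10)
     R1 -= 1·R2  ⇒  (0, 1, 0, -6, 7)
     R3 -= 7·R2  ⇒  (0, 0, 0, -92/3, 34)
[4] R3 /= -92/3  ⇒  (0, 0, 0, 1, -51/46)
     R0 -= 22/3·R3  ⇒  (1, 0, 0, 0, -43/23)
     R1 -= -6·R3  ⇒  (0, 1, 0, 0, 8/23)
     R2 -= 3·R3  ⇒  (0, 0, 1, 0, -31/46)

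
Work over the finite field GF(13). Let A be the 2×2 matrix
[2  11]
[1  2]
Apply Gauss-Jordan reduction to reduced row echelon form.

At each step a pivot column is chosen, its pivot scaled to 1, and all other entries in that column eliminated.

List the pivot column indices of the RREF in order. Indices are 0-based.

[1] R0 /= 2  ⇒  (1, 12)
     R1 -= 1·R0  ⇒  (0, 3)
[2] R1 /= 3  ⇒  (0, 1)
     R0 -= 12·R1  ⇒  (1, 0)

pivot columns: 0, 1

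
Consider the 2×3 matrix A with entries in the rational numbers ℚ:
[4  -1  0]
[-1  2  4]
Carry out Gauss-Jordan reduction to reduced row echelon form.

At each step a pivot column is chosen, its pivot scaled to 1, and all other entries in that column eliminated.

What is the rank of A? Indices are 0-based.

rank = 2

pivot(0,0)=4: scale R0 → (1, -1/4, 0)
  clear (1,0): R1 −= (-1)R0 → (0, 7/4, 4)
pivot(1,1)=7/4: scale R1 → (0, 1, 16/7)
  clear (0,1): R0 −= (-1/4)R1 → (1, 0, 4/7)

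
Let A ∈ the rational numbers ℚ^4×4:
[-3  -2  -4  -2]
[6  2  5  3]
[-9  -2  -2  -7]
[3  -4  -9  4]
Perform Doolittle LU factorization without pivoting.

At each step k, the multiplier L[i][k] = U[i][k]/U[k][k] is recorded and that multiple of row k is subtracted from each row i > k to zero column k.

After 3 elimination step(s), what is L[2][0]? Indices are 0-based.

[col 0] pivot -3
  R1 -= -2*R0 → (0, -2, -3, -1)  (L[1][0] := -2)
  R2 -= 3*R0 → (0, 4, 10, -1)  (L[2][0] := 3)
  R3 -= -1*R0 → (0, -6, -13, 2)  (L[3][0] := -1)
[col 1] pivot -2
  R2 -= -2*R1 → (0, 0, 4, -3)  (L[2][1] := -2)
  R3 -= 3*R1 → (0, 0, -4, 5)  (L[3][1] := 3)
[col 2] pivot 4
  R3 -= -1*R2 → (0, 0, 0, 2)  (L[3][2] := -1)

L[2][0] = 3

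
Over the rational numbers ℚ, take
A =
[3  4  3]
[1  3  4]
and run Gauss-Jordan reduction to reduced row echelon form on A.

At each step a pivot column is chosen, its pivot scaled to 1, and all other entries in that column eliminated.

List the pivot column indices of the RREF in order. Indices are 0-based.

[1] R0 /= 3  ⇒  (1, 4/3, 1)
     R1 -= 1·R0  ⇒  (0, 5/3, 3)
[2] R1 /= 5/3  ⇒  (0, 1, 9/5)
     R0 -= 4/3·R1  ⇒  (1, 0, -7/5)

pivot columns: 0, 1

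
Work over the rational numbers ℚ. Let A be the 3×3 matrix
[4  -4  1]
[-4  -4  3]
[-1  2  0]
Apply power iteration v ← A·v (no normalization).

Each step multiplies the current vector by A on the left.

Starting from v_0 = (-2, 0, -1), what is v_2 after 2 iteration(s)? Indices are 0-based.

v_0 = (-2, 0, -1).
v_1 = A·v_0 = (-9, 5, 2).
v_2 = A·v_1 = (-54, 22, 19).

v_2 = (-54, 22, 19)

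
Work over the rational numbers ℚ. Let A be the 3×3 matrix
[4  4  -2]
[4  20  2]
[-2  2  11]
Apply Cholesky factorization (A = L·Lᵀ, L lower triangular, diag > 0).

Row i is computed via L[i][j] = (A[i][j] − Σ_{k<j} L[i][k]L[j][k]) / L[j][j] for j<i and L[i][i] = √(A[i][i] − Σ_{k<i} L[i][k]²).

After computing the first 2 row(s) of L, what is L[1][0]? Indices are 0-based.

L[1][0] = 2

Step 1: L[0][0] = √(4) = 2.
  L[1][0] = (4) / L[0][0] = 2.
Step 2: L[1][1] = √(16) = 4.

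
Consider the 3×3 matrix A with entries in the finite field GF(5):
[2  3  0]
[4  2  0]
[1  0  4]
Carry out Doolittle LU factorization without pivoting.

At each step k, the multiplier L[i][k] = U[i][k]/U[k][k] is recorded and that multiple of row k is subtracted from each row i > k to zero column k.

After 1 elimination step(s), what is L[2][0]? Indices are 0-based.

L[2][0] = 3

k=0: U[0][0]=2
  eliminate (1,0): mult=2, new row 1: (0, 1, 0); set L[1][0]=2
  eliminate (2,0): mult=3, new row 2: (0, 1, 4); set L[2][0]=3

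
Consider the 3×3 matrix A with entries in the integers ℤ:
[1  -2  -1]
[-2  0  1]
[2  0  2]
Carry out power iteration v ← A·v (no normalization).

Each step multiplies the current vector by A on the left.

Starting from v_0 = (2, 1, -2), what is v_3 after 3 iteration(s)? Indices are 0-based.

v_0 = (2, 1, -2).
v_1 = A·v_0 = (2, -6, 0).
v_2 = A·v_1 = (14, -4, 4).
v_3 = A·v_2 = (18, -24, 36).

v_3 = (18, -24, 36)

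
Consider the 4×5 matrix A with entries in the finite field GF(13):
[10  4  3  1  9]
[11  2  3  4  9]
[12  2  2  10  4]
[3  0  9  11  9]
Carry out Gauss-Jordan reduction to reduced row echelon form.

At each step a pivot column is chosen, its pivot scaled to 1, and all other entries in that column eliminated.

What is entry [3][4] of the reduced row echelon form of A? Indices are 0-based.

step 1: normalize row 0 (÷10) = (1, 3, 12, 4, 10)
  row 1: subtract 11×row0 = (0, 8, 1, 12, 3)
  row 2: subtract 12×row0 = (0, 5, 1, 1, 1)
  row 3: subtract 3×row0 = (0, 4, 12, 12, 5)
step 2: normalize row 1 (÷8) = (0, 1, 5, 8, 2)
  row 0: subtract 3×row1 = (1, 0, 10, 6, 4)
  row 2: subtract 5×row1 = (0, 0, 2, 0, 4)
  row 3: subtract 4×row1 = (0, 0, 5, 6, 10)
step 3: normalize row 2 (÷2) = (0, 0, 1, 0, 2)
  row 0: subtract 10×row2 = (1, 0, 0, 6, 10)
  row 1: subtract 5×row2 = (0, 1, 0, 8, 5)
  row 3: subtract 5×row2 = (0, 0, 0, 6, 0)
step 4: normalize row 3 (÷6) = (0, 0, 0, 1, 0)
  row 0: subtract 6×row3 = (1, 0, 0, 0, 10)
  row 1: subtract 8×row3 = (0, 1, 0, 0, 5)

M[3][4] = 0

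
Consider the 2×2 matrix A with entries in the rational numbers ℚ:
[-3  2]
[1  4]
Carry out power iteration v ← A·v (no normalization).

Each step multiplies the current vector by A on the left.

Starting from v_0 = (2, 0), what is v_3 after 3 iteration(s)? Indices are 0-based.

v_3 = (-62, 30)

v_0 = (2, 0).
v_1 = A·v_0 = (-6, 2).
v_2 = A·v_1 = (22, 2).
v_3 = A·v_2 = (-62, 30).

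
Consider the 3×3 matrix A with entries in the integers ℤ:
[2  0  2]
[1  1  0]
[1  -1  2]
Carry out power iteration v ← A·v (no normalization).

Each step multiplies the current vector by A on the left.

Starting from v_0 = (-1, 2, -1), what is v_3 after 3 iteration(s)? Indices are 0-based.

v_0 = (-1, 2, -1).
v_1 = A·v_0 = (-4, 1, -5).
v_2 = A·v_1 = (-18, -3, -15).
v_3 = A·v_2 = (-66, -21, -45).

v_3 = (-66, -21, -45)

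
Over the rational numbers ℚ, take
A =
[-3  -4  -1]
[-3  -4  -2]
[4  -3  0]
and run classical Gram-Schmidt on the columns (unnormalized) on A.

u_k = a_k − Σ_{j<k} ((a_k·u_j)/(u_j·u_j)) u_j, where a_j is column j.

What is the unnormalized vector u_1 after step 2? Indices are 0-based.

Step 1: u_0 = a_0 = (-3, -3, 4).
Step 2: u_1 = a_1 − (6/17)·u_0 = (-50/17, -50/17, -75/17).

u_1 = (-50/17, -50/17, -75/17)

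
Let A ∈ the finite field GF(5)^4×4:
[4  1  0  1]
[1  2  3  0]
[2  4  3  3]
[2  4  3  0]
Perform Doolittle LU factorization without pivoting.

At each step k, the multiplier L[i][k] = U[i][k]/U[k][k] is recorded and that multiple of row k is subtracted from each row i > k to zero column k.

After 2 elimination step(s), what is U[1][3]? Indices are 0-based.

U[1][3] = 1

[col 0] pivot 4
  R1 -= 4*R0 → (0, 3, 3, 1)  (L[1][0] := 4)
  R2 -= 3*R0 → (0, 1, 3, 0)  (L[2][0] := 3)
  R3 -= 3*R0 → (0, 1, 3, 2)  (L[3][0] := 3)
[col 1] pivot 3
  R2 -= 2*R1 → (0, 0, 2, 3)  (L[2][1] := 2)
  R3 -= 2*R1 → (0, 0, 2, 0)  (L[3][1] := 2)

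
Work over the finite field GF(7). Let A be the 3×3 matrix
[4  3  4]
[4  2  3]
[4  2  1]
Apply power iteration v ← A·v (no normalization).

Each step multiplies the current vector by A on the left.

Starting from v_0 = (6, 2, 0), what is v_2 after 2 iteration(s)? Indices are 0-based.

v_2 = (1, 1, 1)

v_0 = (6, 2, 0).
v_1 = A·v_0 = (2, 0, 0).
v_2 = A·v_1 = (1, 1, 1).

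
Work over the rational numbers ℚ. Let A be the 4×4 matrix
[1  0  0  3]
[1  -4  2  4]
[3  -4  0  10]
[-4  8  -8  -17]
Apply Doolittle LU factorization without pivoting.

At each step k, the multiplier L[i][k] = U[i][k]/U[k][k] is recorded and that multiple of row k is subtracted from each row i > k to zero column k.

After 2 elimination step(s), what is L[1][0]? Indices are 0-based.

[col 0] pivot 1
  R1 -= 1*R0 → (0, -4, 2, 1)  (L[1][0] := 1)
  R2 -= 3*R0 → (0, -4, 0, 1)  (L[2][0] := 3)
  R3 -= -4*R0 → (0, 8, -8, -5)  (L[3][0] := -4)
[col 1] pivot -4
  R2 -= 1*R1 → (0, 0, -2, 0)  (L[2][1] := 1)
  R3 -= -2*R1 → (0, 0, -4, -3)  (L[3][1] := -2)

L[1][0] = 1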